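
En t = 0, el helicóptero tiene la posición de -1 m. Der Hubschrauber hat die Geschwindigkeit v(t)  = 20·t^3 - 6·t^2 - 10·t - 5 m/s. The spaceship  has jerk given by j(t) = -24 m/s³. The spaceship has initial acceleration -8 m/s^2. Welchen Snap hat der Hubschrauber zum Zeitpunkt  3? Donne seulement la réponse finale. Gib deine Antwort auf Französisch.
La réponse est 120.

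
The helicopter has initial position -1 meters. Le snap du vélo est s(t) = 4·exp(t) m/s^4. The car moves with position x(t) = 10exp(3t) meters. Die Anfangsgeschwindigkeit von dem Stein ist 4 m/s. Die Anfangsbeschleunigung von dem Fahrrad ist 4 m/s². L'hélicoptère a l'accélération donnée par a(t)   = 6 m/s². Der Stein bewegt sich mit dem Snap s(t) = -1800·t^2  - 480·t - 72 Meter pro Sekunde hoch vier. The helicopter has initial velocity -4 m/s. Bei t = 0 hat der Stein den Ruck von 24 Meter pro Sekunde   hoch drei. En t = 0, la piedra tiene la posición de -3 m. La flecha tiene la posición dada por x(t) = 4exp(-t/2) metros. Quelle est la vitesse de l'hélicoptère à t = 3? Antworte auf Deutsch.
Wir müssen unsere Gleichung für die Beschleunigung a(t) = 6 1-mal integrieren. Die Stammfunktion von der Beschleunigung ist die Geschwindigkeit. Mit v(0) = -4 erhalten wir v(t) = 6·t - 4. Aus der Gleichung für die Geschwindigkeit v(t) = 6·t - 4, setzen wir t = 3 ein und erhalten v = 14.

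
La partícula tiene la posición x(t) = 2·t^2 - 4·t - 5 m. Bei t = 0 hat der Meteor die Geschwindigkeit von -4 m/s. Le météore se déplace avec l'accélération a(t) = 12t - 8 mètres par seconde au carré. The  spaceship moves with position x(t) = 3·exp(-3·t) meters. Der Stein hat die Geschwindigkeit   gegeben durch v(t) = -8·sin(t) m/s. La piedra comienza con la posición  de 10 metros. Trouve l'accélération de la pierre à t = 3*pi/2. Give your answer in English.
Starting from velocity v(t) = -8·sin(t), we take 1 derivative. Taking d/dt of v(t), we find a(t) = -8·cos(t). We have acceleration a(t) = -8·cos(t). Substituting t = 3*pi/2: a(3*pi/2) = 0.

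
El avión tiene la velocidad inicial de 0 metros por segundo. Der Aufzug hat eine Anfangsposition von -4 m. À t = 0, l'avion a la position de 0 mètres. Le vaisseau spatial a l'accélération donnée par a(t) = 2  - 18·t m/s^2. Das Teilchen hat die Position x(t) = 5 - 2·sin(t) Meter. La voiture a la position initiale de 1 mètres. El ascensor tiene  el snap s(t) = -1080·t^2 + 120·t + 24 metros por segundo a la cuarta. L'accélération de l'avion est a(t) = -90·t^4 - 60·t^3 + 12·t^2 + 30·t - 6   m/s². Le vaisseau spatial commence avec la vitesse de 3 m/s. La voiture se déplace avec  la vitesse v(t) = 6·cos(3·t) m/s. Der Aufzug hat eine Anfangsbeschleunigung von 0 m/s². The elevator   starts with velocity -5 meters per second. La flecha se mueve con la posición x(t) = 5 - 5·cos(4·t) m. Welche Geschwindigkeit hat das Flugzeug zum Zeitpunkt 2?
Wir müssen das Integral unserer Gleichung für die Beschleunigung a(t) = -90·t^4 - 60·t^3 + 12·t^2 + 30·t - 6 1-mal finden. Das Integral von der Beschleunigung, mit v(0) = 0, ergibt die Geschwindigkeit: v(t) = t·(-18·t^4 - 15·t^3 + 4·t^2 + 15·t - 6). Wir haben die Geschwindigkeit v(t) = t·(-18·t^4 - 15·t^3 + 4·t^2 + 15·t - 6). Durch Einsetzen von t = 2: v(2) = -736.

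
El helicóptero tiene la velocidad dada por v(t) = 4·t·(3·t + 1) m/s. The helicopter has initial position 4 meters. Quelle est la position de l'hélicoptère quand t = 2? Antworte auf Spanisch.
Debemos encontrar la integral de nuestra ecuación de la velocidad v(t) = 4·t·(3·t + 1) 1 vez. Tomando ∫v(t)dt y aplicando x(0) = 4, encontramos x(t) = 4·t^3 + 2·t^2 + 4. Tenemos la posición x(t) = 4·t^3 + 2·t^2 + 4. Sustituyendo t = 2: x(2) = 44.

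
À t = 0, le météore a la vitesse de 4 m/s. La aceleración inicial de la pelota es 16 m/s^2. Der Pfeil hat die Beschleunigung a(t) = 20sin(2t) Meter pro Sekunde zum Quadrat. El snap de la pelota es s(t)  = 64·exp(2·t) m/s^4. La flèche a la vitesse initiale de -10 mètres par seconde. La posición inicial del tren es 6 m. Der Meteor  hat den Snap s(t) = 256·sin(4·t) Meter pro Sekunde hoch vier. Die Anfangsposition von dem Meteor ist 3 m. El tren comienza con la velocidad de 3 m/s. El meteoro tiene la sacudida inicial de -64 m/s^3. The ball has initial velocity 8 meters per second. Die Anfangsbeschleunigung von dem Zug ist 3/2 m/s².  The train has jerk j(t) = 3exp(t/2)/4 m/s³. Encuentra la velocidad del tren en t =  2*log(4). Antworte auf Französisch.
Pour résoudre ceci, nous devons prendre 2 primitives de notre équation du jerk j(t) = 3·exp(t/2)/4. En prenant ∫j(t)dt et en appliquant a(0) = 3/2, nous trouvons a(t) = 3·exp(t/2)/2. L'intégrale de l'accélération est la vitesse. En utilisant v(0) = 3, nous obtenons v(t) = 3·exp(t/2). De l'équation de la vitesse v(t) = 3·exp(t/2), nous substituons t = 2*log(4) pour obtenir v = 12.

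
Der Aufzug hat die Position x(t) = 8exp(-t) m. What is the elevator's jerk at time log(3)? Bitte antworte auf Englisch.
We must differentiate our position equation x(t) = 8·exp(-t) 3 times. Differentiating position, we get velocity: v(t) = -8·exp(-t). The derivative of velocity gives acceleration: a(t) = 8·exp(-t). The derivative of acceleration gives jerk: j(t) = -8·exp(-t). Using j(t) = -8·exp(-t) and substituting t = log(3), we find j = -8/3.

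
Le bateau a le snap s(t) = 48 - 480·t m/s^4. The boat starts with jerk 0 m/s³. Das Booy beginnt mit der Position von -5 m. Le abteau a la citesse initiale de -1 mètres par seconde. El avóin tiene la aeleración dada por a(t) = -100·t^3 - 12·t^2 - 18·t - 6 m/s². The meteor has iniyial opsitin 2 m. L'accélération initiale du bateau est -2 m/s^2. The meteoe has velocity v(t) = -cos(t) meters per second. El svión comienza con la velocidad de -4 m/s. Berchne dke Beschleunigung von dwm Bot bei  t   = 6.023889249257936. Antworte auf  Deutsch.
Um dies zu lösen, müssen wir 2 Stammfunktionen unserer Gleichung für den Snap s(t) = 48 - 480·t finden. Durch Integration von dem Snap und Verwendung der Anfangsbedingung j(0) = 0, erhalten wir j(t) = 48·t·(1 - 5·t). Das Integral von dem Ruck ist die Beschleunigung. Mit a(0) = -2 erhalten wir a(t) = -80·t^3 + 24·t^2 - 2. Wir haben die Beschleunigung a(t) = -80·t^3 + 24·t^2 - 2. Durch Einsetzen von t = 6.023889249257936: a(6.023889249257936) = -16618.3322063445.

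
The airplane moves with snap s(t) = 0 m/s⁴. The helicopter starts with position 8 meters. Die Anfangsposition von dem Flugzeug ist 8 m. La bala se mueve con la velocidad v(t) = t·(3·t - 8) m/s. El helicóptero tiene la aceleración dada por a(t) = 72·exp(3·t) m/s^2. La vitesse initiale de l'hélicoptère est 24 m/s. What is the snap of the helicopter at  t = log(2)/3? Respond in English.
To solve this, we need to take 2 derivatives of our acceleration equation a(t) = 72·exp(3·t). Taking d/dt of a(t), we find j(t) = 216·exp(3·t). Taking d/dt of j(t), we find s(t) = 648·exp(3·t). From the given snap equation s(t) = 648·exp(3·t), we substitute t = log(2)/3 to get s = 1296.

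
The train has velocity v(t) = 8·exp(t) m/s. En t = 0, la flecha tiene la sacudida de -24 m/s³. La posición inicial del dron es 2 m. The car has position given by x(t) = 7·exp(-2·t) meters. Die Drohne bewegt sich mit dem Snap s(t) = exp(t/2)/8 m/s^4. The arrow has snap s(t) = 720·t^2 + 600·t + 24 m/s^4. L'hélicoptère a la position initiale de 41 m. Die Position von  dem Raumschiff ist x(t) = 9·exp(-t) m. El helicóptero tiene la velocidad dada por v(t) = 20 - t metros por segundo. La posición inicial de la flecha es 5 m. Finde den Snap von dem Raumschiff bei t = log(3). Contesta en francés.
Nous devons dériver notre équation de la position x(t) = 9·exp(-t) 4 fois. En dérivant la position, nous obtenons la vitesse: v(t) = -9·exp(-t). La dérivée de la vitesse donne l'accélération: a(t) = 9·exp(-t). En dérivant l'accélération, nous obtenons le jerk: j(t) = -9·exp(-t). La dérivée du jerk donne le snap: s(t) = 9·exp(-t). De l'équation du snap s(t) = 9·exp(-t), nous substituons t = log(3) pour obtenir s = 3.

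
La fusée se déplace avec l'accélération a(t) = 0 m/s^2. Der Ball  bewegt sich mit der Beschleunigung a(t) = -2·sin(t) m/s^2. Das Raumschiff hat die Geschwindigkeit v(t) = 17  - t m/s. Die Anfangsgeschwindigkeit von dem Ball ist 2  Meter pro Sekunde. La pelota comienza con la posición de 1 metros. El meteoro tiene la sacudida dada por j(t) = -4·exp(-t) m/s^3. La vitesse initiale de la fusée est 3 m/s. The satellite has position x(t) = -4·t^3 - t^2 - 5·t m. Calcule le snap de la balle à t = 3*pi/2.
Nous devons dériver notre équation de l'accélération a(t) = -2·sin(t) 2 fois. En prenant d/dt de a(t), nous trouvons j(t) = -2·cos(t). En prenant d/dt de j(t), nous trouvons s(t) = 2·sin(t). En utilisant s(t) = 2·sin(t) et en substituant t = 3*pi/2, nous trouvons s = -2.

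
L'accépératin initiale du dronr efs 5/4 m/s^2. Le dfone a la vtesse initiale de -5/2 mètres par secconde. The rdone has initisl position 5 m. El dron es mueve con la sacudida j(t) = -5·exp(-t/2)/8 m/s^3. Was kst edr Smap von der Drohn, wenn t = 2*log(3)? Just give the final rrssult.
Der Snap bei t = 2*log(3) ist s = 5/48.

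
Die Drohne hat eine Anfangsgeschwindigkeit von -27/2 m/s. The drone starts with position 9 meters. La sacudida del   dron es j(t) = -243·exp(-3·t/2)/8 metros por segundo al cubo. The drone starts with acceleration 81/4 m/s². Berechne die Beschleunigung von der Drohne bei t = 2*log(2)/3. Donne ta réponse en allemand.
Um dies zu lösen, müssen wir 1 Integral unserer Gleichung für den Ruck j(t) = -243·exp(-3·t/2)/8 finden. Das Integral von dem Ruck, mit a(0) = 81/4, ergibt die Beschleunigung: a(t) = 81·exp(-3·t/2)/4. Aus der Gleichung für die Beschleunigung a(t) = 81·exp(-3·t/2)/4, setzen wir t = 2*log(2)/3 ein und erhalten a = 81/8.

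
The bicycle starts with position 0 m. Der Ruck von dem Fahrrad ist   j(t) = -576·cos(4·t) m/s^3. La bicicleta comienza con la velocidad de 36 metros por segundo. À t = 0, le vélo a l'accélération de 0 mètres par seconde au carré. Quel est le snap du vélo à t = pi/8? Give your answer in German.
Wir müssen unsere Gleichung für den Ruck j(t) = -576·cos(4·t) 1-mal ableiten. Mit d/dt von j(t) finden wir s(t) = 2304·sin(4·t). Wir haben den Snap s(t) = 2304·sin(4·t). Durch Einsetzen von t = pi/8: s(pi/8) = 2304.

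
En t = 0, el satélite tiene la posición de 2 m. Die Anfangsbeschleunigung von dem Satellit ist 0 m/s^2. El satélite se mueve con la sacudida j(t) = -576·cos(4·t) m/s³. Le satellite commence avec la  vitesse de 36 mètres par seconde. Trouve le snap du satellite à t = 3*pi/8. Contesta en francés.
Nous devons dériver notre équation du jerk j(t) = -576·cos(4·t) 1 fois. La dérivée du jerk donne le snap: s(t) = 2304·sin(4·t). En utilisant s(t) = 2304·sin(4·t) et en substituant t = 3*pi/8, nous trouvons s = -2304.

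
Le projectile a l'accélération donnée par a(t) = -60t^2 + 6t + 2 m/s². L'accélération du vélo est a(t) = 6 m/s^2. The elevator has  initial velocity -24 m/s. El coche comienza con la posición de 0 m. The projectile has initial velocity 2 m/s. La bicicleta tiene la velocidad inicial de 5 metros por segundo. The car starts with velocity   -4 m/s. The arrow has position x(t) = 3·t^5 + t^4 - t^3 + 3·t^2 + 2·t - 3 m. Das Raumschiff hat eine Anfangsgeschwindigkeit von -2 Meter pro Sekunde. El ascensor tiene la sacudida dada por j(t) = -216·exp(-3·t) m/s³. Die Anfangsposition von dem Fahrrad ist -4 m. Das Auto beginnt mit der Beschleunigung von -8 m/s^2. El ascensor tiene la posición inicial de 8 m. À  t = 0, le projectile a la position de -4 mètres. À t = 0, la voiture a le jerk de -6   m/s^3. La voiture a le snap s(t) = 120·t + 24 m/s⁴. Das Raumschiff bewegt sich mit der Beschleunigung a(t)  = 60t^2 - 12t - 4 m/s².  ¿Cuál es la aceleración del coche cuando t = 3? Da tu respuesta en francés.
Nous devons intégrer notre équation du snap s(t) = 120·t + 24 2 fois. L'intégrale du snap, avec j(0) = -6, donne le jerk: j(t) = 60·t^2 + 24·t - 6. En prenant ∫j(t)dt et en appliquant a(0) = -8, nous trouvons a(t) = 20·t^3 + 12·t^2 - 6·t - 8. En utilisant a(t) = 20·t^3 + 12·t^2 - 6·t - 8 et en substituant t = 3, nous trouvons a = 622.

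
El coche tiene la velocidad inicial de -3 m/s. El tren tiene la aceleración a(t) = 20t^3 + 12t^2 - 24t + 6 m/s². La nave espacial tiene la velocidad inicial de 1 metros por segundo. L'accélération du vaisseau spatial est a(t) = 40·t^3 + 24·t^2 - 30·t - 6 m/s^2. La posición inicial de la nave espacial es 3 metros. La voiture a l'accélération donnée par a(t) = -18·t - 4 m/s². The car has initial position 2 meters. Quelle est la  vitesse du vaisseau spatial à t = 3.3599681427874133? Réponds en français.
Nous devons intégrer notre équation de l'accélération a(t) = 40·t^3 + 24·t^2 - 30·t - 6 1 fois. L'intégrale de l'accélération, avec v(0) = 1, donne la vitesse: v(t) = 10·t^4 + 8·t^3 - 15·t^2 - 6·t + 1. De l'équation de la vitesse v(t) = 10·t^4 + 8·t^3 - 15·t^2 - 6·t + 1, nous substituons t = 3.3599681427874133 pour obtenir v = 1389.45756332272.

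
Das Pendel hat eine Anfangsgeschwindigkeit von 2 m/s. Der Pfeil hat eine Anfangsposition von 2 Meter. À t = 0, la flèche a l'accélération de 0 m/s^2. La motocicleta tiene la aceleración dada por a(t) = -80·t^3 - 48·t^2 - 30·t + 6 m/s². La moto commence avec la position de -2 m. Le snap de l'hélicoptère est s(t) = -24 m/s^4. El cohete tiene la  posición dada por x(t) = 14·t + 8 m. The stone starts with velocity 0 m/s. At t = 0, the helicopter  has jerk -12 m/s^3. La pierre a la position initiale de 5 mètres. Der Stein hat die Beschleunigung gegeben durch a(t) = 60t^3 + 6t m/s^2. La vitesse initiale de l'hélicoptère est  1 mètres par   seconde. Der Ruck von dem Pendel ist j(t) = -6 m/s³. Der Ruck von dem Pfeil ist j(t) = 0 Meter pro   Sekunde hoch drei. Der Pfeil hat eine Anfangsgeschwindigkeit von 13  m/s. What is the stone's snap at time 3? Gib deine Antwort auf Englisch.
We must differentiate our acceleration equation a(t) = 60·t^3 + 6·t 2 times. The derivative of acceleration gives jerk: j(t) = 180·t^2 + 6. Differentiating jerk, we get snap: s(t) = 360·t. From the given snap equation s(t) = 360·t, we substitute t = 3 to get s = 1080.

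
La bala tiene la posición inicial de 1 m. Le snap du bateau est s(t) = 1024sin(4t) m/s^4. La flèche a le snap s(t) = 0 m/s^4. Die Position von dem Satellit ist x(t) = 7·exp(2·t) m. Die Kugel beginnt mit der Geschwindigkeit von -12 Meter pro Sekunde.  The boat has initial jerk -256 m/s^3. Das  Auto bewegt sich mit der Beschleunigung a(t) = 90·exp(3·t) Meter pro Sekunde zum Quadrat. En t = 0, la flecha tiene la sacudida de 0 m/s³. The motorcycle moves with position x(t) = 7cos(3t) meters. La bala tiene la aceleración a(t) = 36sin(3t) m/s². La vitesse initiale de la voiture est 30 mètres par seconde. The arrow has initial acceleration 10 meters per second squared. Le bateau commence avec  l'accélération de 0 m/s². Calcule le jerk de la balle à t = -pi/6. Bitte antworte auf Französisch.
Pour résoudre ceci, nous devons prendre 1 dérivée de notre équation de l'accélération a(t) = 36·sin(3·t). En prenant d/dt de a(t), nous trouvons j(t) = 108·cos(3·t). Nous avons le jerk j(t) = 108·cos(3·t). En substituant t = -pi/6: j(-pi/6) = 0.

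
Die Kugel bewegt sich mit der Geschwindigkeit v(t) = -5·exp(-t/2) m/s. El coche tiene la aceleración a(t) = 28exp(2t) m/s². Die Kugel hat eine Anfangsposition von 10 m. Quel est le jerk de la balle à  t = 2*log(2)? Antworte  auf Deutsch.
Um dies zu lösen, müssen wir 2 Ableitungen unserer Gleichung für die Geschwindigkeit v(t) = -5·exp(-t/2) nehmen. Durch Ableiten von der Geschwindigkeit erhalten wir die Beschleunigung: a(t) = 5·exp(-t/2)/2. Die Ableitung von der Beschleunigung ergibt den Ruck: j(t) = -5·exp(-t/2)/4. Mit j(t) = -5·exp(-t/2)/4 und Einsetzen von t = 2*log(2), finden wir j = -5/8.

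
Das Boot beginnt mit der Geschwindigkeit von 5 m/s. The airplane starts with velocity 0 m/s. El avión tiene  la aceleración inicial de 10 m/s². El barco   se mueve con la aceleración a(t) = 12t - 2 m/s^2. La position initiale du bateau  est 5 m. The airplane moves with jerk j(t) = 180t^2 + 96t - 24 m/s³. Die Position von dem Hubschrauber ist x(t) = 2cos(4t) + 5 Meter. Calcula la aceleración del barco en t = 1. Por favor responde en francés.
En utilisant a(t) = 12·t - 2 et en substituant t = 1, nous trouvons a = 10.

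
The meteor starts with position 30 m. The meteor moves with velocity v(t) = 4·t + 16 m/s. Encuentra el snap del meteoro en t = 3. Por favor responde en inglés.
Starting from velocity v(t) = 4·t + 16, we take 3 derivatives. Taking d/dt of v(t), we find a(t) = 4. The derivative of acceleration gives jerk: j(t) = 0. Differentiating jerk, we get snap: s(t) = 0. Using s(t) = 0 and substituting t = 3, we find s = 0.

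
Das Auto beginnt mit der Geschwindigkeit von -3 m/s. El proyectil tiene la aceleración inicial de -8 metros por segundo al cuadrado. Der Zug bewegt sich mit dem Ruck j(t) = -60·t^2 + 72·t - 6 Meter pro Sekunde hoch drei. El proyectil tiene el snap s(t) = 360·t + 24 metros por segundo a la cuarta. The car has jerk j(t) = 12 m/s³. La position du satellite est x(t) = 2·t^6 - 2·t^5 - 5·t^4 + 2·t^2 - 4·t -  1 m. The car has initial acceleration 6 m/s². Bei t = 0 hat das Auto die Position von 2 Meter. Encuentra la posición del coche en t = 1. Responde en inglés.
To find the answer, we compute 3 integrals of j(t) = 12. Finding the antiderivative of j(t) and using a(0) = 6: a(t) = 12·t + 6. The integral of acceleration is velocity. Using v(0) = -3, we get v(t) = 6·t^2 + 6·t - 3. The antiderivative of velocity is position. Using x(0) = 2, we get x(t) = 2·t^3 + 3·t^2 - 3·t + 2. From the given position equation x(t) = 2·t^3 + 3·t^2 - 3·t + 2, we substitute t = 1 to get x = 4.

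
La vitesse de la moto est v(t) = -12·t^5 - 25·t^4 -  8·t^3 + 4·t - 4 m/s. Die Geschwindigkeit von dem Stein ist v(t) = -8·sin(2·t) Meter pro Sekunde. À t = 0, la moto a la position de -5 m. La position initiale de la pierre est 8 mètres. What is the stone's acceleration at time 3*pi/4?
We must differentiate our velocity equation v(t) = -8·sin(2·t) 1 time. Differentiating velocity, we get acceleration: a(t) = -16·cos(2·t). From the given acceleration equation a(t) = -16·cos(2·t), we substitute t = 3*pi/4 to get a = 0.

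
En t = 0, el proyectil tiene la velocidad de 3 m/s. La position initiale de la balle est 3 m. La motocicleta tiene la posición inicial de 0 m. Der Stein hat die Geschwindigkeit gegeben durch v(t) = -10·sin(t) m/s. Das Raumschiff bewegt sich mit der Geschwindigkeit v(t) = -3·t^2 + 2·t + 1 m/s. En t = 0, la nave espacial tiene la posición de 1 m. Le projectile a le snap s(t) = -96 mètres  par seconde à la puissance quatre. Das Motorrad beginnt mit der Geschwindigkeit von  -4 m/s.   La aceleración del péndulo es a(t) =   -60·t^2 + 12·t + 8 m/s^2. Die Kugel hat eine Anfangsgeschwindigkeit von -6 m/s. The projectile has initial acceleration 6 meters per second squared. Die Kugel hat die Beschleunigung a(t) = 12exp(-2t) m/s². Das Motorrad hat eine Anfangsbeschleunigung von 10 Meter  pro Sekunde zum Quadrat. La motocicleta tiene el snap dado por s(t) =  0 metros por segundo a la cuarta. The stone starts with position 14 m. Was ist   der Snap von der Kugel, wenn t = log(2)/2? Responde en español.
Debemos derivar nuestra ecuación de la aceleración a(t) = 12·exp(-2·t) 2 veces. Derivando la aceleración, obtenemos la sacudida: j(t) = -24·exp(-2·t). Tomando d/dt de j(t), encontramos s(t) = 48·exp(-2·t). Tenemos el snap s(t) = 48·exp(-2·t). Sustituyendo t = log(2)/2: s(log(2)/2) = 24.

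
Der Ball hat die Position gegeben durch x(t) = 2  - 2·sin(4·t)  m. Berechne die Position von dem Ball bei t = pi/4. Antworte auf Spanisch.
Usando x(t) = 2 - 2·sin(4·t) y sustituyendo t = pi/4, encontramos x = 2.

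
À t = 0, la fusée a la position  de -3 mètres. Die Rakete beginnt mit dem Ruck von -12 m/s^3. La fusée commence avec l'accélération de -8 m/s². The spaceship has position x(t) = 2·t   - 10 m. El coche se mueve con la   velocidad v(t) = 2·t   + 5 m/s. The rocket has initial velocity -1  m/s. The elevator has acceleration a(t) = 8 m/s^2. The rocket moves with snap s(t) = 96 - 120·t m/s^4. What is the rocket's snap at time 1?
From the given snap equation s(t) = 96 - 120·t, we substitute t = 1 to get s = -24.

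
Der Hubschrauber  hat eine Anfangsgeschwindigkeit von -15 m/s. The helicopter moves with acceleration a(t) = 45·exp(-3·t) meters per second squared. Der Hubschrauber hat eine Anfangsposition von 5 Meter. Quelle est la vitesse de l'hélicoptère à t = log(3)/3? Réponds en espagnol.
Debemos encontrar la antiderivada de nuestra ecuación de la aceleración a(t) = 45·exp(-3·t) 1 vez. La antiderivada de la aceleración es la velocidad. Usando v(0) = -15, obtenemos v(t) = -15·exp(-3·t). Usando v(t) = -15·exp(-3·t) y sustituyendo t = log(3)/3, encontramos v = -5.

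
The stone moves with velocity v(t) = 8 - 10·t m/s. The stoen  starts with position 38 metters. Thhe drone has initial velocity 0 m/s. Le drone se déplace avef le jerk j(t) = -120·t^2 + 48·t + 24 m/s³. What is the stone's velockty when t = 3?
We have velocity v(t) = 8 - 10·t. Substituting t = 3: v(3) = -22.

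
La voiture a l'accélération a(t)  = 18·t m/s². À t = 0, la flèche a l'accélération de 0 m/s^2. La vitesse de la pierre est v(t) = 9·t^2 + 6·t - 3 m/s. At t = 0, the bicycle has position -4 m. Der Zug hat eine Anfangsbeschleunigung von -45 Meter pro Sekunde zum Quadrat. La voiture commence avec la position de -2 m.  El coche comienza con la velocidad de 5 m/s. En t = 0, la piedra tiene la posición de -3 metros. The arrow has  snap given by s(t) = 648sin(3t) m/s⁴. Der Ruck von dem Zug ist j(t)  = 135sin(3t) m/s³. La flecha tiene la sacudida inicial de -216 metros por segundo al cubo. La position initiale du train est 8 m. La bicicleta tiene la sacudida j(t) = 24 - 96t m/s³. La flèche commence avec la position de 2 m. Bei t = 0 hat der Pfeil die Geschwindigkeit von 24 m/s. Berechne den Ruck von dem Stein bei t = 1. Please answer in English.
To solve this, we need to take 2 derivatives of our velocity equation v(t) = 9·t^2 + 6·t - 3. The derivative of velocity gives acceleration: a(t) = 18·t + 6. Differentiating acceleration, we get jerk: j(t) = 18. Using j(t) = 18 and substituting t = 1, we find j = 18.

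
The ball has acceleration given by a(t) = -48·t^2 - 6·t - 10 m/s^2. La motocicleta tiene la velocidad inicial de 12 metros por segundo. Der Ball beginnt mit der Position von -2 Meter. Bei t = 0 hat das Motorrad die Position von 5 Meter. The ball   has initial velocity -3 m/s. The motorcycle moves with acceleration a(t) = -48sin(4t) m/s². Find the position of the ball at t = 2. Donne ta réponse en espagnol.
Para resolver esto, necesitamos tomar 2 integrales de nuestra ecuación de la aceleración a(t) = -48·t^2 - 6·t - 10. Tomando ∫a(t)dt y aplicando v(0) = -3, encontramos v(t) = -16·t^3 - 3·t^2 - 10·t - 3. Integrando la velocidad y usando la condición inicial x(0) = -2, obtenemos x(t) = -4·t^4 - t^3 - 5·t^2 - 3·t - 2. De la ecuación de la posición x(t) = -4·t^4 - t^3 - 5·t^2 - 3·t - 2, sustituimos t = 2 para obtener x = -100.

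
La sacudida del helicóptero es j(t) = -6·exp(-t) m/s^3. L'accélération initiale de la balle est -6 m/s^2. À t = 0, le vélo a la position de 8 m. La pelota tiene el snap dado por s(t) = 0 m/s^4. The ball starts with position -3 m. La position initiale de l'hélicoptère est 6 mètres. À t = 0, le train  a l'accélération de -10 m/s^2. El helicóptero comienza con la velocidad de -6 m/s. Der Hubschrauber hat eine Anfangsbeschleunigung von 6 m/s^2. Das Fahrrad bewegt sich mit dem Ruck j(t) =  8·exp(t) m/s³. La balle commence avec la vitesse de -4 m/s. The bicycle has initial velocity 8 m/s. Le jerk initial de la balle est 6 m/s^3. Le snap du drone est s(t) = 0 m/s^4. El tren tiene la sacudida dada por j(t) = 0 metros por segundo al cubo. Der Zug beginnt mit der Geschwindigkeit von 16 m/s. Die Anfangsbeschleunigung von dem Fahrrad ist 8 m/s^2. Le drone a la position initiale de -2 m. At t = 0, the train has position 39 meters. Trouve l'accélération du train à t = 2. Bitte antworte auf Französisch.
Nous devons trouver l'intégrale de notre équation du jerk j(t) = 0 1 fois. L'intégrale du jerk, avec a(0) = -10, donne l'accélération: a(t) = -10. Nous avons l'accélération a(t) = -10. En substituant t = 2: a(2) = -10.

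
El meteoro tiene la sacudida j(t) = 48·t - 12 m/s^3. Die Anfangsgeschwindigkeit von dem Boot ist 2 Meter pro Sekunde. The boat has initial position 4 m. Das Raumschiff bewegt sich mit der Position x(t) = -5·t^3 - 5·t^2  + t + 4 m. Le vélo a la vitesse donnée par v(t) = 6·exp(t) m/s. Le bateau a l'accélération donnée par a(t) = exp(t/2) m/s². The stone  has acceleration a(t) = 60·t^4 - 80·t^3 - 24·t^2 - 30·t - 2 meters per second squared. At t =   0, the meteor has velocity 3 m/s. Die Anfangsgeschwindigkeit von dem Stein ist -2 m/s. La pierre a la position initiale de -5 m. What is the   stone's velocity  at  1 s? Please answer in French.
Nous devons trouver l'intégrale de notre équation de l'accélération a(t) = 60·t^4 - 80·t^3 - 24·t^2 - 30·t - 2 1 fois. En intégrant l'accélération et en utilisant la condition initiale v(0) = -2, nous obtenons v(t) = 12·t^5 - 20·t^4 - 8·t^3 - 15·t^2 - 2·t - 2. De l'équation de la vitesse v(t) = 12·t^5 - 20·t^4 - 8·t^3 - 15·t^2 - 2·t - 2, nous substituons t = 1 pour obtenir v = -35.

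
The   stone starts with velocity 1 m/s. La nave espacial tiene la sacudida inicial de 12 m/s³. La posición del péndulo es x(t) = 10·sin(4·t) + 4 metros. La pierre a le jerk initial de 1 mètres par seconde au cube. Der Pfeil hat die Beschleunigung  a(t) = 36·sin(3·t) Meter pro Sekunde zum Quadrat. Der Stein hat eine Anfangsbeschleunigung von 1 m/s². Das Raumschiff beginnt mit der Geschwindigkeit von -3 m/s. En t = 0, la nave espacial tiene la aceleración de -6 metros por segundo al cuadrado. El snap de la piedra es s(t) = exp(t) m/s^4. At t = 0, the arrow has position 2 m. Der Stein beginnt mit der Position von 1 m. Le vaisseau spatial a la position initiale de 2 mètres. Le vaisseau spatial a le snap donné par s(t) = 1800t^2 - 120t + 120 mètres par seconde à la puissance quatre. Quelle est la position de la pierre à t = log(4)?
Pour résoudre ceci, nous devons prendre 4 primitives de notre équation du snap s(t) = exp(t). L'intégrale du snap est le jerk. En utilisant j(0) = 1, nous obtenons j(t) = exp(t). L'intégrale du jerk est l'accélération. En utilisant a(0) = 1, nous obtenons a(t) = exp(t). En prenant ∫a(t)dt et en appliquant v(0) = 1, nous trouvons v(t) = exp(t). En prenant ∫v(t)dt et en appliquant x(0) = 1, nous trouvons x(t) = exp(t). Nous avons la position x(t) = exp(t). En substituant t = log(4): x(log(4)) = 4.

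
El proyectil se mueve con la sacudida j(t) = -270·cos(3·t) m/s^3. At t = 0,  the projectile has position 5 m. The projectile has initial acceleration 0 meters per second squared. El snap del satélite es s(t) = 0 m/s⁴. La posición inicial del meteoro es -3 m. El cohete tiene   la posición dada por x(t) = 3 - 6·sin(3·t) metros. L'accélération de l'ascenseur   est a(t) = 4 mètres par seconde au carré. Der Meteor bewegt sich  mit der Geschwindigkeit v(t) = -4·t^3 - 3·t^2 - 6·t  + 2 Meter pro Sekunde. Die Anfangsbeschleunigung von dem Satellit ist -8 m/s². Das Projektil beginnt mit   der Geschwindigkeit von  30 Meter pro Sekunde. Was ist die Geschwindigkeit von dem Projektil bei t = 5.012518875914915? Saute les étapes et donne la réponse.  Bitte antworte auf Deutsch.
Die Geschwindigkeit bei t = 5.012518875914915 ist v = -23.5070724964294.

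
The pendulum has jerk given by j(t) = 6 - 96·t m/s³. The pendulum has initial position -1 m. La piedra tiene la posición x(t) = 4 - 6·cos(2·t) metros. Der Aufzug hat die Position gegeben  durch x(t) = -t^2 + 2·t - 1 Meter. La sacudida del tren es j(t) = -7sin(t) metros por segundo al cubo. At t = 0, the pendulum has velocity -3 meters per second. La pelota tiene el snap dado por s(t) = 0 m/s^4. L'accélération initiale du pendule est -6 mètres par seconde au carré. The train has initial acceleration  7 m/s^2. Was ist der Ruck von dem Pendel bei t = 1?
Aus der Gleichung für den Ruck j(t) = 6 - 96·t, setzen wir t = 1 ein und erhalten j = -90.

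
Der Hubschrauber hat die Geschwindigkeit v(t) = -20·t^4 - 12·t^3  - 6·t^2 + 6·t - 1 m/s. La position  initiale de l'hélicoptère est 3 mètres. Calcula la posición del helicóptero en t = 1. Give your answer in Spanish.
Necesitamos integrar nuestra ecuación de la velocidad v(t) = -20·t^4 - 12·t^3 - 6·t^2 + 6·t - 1 1 vez. Integrando la velocidad y usando la condición inicial x(0) = 3, obtenemos x(t) = -4·t^5 - 3·t^4 - 2·t^3 + 3·t^2 - t + 3. De la ecuación de la posición x(t) = -4·t^5 - 3·t^4 - 2·t^3 + 3·t^2 - t + 3, sustituimos t = 1 para obtener x = -4.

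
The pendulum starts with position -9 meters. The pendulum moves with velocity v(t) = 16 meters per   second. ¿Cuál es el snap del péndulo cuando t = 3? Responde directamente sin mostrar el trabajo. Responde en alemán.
Der Snap bei t = 3 ist s = 0.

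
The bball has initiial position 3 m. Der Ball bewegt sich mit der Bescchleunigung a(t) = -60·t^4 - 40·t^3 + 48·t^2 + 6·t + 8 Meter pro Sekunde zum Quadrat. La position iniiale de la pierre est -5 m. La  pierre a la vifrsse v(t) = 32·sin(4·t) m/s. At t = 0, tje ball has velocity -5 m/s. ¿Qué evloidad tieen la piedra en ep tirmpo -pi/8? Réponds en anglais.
We have velocity v(t) = 32·sin(4·t). Substituting t = -pi/8: v(-pi/8) = -32.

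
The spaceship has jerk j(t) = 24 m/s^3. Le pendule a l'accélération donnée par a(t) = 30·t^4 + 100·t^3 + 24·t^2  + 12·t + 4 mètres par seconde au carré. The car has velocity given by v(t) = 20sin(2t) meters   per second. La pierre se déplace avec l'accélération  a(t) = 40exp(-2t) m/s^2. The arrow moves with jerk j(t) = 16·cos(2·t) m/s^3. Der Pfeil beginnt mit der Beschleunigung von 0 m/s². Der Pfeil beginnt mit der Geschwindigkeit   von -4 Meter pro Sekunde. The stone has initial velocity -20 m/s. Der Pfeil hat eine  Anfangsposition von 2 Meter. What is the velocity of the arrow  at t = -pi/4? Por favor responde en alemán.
Wir müssen das Integral unserer Gleichung für den Ruck j(t) = 16·cos(2·t) 2-mal finden. Durch Integration von dem Ruck und Verwendung der Anfangsbedingung a(0) = 0, erhalten wir a(t) = 8·sin(2·t). Mit ∫a(t)dt und Anwendung von v(0) = -4, finden wir v(t) = -4·cos(2·t). Wir haben die Geschwindigkeit v(t) = -4·cos(2·t). Durch Einsetzen von t = -pi/4: v(-pi/4) = 0.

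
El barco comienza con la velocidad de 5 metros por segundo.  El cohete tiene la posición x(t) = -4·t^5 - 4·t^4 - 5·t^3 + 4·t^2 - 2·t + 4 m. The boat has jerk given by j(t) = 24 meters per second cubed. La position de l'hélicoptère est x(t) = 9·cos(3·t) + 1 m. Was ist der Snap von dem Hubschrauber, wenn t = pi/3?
Um dies zu lösen, müssen wir 4 Ableitungen unserer Gleichung für die Position x(t) = 9·cos(3·t) + 1 nehmen. Durch Ableiten von der Position erhalten wir die Geschwindigkeit: v(t) = -27·sin(3·t). Die Ableitung von der Geschwindigkeit ergibt die Beschleunigung: a(t) = -81·cos(3·t). Die Ableitung von der Beschleunigung ergibt den Ruck: j(t) = 243·sin(3·t). Durch Ableiten von dem Ruck erhalten wir den Snap: s(t) = 729·cos(3·t). Aus der Gleichung für den Snap s(t) = 729·cos(3·t), setzen wir t = pi/3 ein und erhalten s = -729.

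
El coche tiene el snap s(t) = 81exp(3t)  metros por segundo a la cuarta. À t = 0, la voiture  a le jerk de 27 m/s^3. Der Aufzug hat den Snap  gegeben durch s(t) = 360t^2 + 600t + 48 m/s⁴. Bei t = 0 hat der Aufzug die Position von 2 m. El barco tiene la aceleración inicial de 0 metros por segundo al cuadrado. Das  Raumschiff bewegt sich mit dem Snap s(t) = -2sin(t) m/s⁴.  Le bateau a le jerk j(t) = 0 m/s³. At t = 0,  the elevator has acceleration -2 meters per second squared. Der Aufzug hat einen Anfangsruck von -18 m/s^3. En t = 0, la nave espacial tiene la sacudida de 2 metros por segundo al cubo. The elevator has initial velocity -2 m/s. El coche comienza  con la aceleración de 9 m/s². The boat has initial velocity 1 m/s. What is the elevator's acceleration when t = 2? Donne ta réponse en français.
En partant du snap s(t) = 360·t^2 + 600·t + 48, nous prenons 2 primitives. L'intégrale du snap, avec j(0) = -18, donne le jerk: j(t) = 120·t^3 + 300·t^2 + 48·t - 18. En prenant ∫j(t)dt et en appliquant a(0) = -2, nous trouvons a(t) = 30·t^4 + 100·t^3 + 24·t^2 - 18·t - 2. De l'équation de l'accélération a(t) = 30·t^4 + 100·t^3 + 24·t^2 - 18·t - 2, nous substituons t = 2 pour obtenir a = 1338.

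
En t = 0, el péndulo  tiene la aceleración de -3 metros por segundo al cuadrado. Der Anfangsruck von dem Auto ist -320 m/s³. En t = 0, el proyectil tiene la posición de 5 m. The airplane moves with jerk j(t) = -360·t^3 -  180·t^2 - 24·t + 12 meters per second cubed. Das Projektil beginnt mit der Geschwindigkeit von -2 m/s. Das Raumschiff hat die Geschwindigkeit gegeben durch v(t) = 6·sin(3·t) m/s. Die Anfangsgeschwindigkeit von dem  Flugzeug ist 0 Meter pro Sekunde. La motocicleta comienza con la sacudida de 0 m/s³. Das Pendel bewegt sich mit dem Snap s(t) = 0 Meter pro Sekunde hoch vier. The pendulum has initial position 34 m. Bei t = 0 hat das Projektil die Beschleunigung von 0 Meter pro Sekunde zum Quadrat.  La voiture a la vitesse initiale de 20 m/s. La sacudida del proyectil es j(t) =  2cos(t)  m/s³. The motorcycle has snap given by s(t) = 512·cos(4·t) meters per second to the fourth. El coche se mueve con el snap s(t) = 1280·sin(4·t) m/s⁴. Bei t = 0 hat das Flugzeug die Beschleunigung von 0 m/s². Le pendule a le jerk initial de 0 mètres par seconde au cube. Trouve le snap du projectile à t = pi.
Pour résoudre ceci, nous devons prendre 1 dérivée de notre équation du jerk j(t) = 2·cos(t). En prenant d/dt de j(t), nous trouvons s(t) = -2·sin(t). En utilisant s(t) = -2·sin(t) et en substituant t = pi, nous trouvons s = 0.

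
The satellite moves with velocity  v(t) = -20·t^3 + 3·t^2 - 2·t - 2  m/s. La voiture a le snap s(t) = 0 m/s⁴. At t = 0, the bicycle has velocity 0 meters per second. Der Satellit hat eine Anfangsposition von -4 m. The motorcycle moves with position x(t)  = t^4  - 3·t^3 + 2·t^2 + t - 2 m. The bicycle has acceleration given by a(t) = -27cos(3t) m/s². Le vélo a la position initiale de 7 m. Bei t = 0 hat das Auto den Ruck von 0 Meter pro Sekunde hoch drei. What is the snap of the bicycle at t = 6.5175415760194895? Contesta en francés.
Pour résoudre ceci, nous devons prendre 2 dérivées de notre équation de l'accélération a(t) = -27·cos(3·t). La dérivée de l'accélération donne le jerk: j(t) = 81·sin(3·t). La dérivée du jerk donne le snap: s(t) = 243·cos(3·t). De l'équation du snap s(t) = 243·cos(3·t), nous substituons t = 6.5175415760194895 pour obtenir s = 185.375371101921.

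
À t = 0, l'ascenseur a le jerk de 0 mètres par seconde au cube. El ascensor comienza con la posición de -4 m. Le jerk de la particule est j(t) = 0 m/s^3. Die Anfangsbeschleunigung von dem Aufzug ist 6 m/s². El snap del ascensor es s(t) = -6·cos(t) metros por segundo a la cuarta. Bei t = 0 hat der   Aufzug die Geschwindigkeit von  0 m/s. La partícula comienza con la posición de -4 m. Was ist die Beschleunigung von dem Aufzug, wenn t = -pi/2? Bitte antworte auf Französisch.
En partant du snap s(t) = -6·cos(t), nous prenons 2 primitives. En intégrant le snap et en utilisant la condition initiale j(0) = 0, nous obtenons j(t) = -6·sin(t). En prenant ∫j(t)dt et en appliquant a(0) = 6, nous trouvons a(t) = 6·cos(t). En utilisant a(t) = 6·cos(t) et en substituant t = -pi/2, nous trouvons a = 0.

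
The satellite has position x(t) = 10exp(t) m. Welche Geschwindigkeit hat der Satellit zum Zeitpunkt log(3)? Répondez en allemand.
Ausgehend von der Position x(t) = 10·exp(t), nehmen wir 1 Ableitung. Die Ableitung von der Position ergibt die Geschwindigkeit: v(t) = 10·exp(t). Wir haben die Geschwindigkeit v(t) = 10·exp(t). Durch Einsetzen von t = log(3): v(log(3)) = 30.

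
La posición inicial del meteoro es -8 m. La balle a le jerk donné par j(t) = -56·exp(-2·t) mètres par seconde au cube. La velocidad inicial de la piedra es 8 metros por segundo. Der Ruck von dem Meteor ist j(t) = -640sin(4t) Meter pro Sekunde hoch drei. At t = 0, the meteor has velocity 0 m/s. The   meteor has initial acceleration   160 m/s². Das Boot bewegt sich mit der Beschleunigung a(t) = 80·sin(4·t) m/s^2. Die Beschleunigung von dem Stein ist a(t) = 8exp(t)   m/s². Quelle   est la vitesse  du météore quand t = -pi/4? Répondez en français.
En partant du jerk j(t) = -640·sin(4·t), nous prenons 2 primitives. En prenant ∫j(t)dt et en appliquant a(0) = 160, nous trouvons a(t) = 160·cos(4·t). En intégrant l'accélération et en utilisant la condition initiale v(0) = 0, nous obtenons v(t) = 40·sin(4·t). En utilisant v(t) = 40·sin(4·t) et en substituant t = -pi/4, nous trouvons v = 0.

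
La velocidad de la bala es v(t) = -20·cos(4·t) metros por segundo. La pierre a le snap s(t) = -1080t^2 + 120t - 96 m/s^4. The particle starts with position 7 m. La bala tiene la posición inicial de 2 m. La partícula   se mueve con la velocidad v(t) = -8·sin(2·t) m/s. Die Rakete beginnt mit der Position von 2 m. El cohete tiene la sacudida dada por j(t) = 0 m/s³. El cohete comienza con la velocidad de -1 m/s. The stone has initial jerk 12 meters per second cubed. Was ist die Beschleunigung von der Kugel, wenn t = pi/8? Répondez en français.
Nous devons dériver notre équation de la vitesse v(t) = -20·cos(4·t) 1 fois. En prenant d/dt de v(t), nous trouvons a(t) = 80·sin(4·t). Nous avons l'accélération a(t) = 80·sin(4·t). En substituant t = pi/8: a(pi/8) = 80.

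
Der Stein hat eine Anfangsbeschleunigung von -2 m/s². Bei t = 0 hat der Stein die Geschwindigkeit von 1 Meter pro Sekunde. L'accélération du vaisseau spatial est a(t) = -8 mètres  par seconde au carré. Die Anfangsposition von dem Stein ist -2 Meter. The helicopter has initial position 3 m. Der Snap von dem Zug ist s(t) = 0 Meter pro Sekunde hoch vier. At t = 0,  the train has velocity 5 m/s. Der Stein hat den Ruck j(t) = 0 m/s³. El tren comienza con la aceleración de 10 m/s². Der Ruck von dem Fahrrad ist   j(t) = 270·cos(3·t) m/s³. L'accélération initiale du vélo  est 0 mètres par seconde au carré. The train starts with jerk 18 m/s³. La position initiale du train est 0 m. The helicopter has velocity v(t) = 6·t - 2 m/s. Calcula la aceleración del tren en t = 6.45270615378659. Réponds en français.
Nous devons trouver l'intégrale de notre équation du snap s(t) = 0 2 fois. En prenant ∫s(t)dt et en appliquant j(0) = 18, nous trouvons j(t) = 18. En prenant ∫j(t)dt et en appliquant a(0) = 10, nous trouvons a(t) = 18·t + 10. En utilisant a(t) = 18·t + 10 et en substituant t = 6.45270615378659, nous trouvons a = 126.148710768159.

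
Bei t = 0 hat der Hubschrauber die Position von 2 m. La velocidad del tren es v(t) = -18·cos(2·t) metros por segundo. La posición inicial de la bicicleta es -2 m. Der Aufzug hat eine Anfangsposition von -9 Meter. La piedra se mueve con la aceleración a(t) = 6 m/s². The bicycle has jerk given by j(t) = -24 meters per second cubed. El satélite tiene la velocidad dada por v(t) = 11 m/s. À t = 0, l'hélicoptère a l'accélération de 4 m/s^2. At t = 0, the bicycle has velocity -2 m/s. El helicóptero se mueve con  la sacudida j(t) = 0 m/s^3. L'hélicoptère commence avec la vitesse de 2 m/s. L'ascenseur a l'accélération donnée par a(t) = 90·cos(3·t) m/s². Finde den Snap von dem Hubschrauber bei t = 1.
Wir müssen unsere Gleichung für den Ruck j(t) = 0 1-mal ableiten. Durch Ableiten von dem Ruck erhalten wir den Snap: s(t) = 0. Aus der Gleichung für den Snap s(t) = 0, setzen wir t = 1 ein und erhalten s = 0.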